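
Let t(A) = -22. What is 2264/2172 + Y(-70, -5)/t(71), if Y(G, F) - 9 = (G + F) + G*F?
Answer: -70880/5973 ≈ -11.867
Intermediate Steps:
Y(G, F) = 9 + F + G + F*G (Y(G, F) = 9 + ((G + F) + G*F) = 9 + ((F + G) + F*G) = 9 + (F + G + F*G) = 9 + F + G + F*G)
2264/2172 + Y(-70, -5)/t(71) = 2264/2172 + (9 - 5 - 70 - 5*(-70))/(-22) = 2264*(1/2172) + (9 - 5 - 70 + 350)*(-1/22) = 566/543 + 284*(-1/22) = 566/543 - 142/11 = -70880/5973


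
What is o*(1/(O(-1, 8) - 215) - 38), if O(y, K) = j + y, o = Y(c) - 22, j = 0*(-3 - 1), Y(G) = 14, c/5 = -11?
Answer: 8209/27 ≈ 304.04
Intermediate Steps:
c = -55 (c = 5*(-11) = -55)
j = 0 (j = 0*(-4) = 0)
o = -8 (o = 14 - 22 = -8)
O(y, K) = y (O(y, K) = 0 + y = y)
o*(1/(O(-1, 8) - 215) - 38) = -8*(1/(-1 - 215) - 38) = -8*(1/(-216) - 38) = -8*(-1/216 - 38) = -8*(-8209/216) = 8209/27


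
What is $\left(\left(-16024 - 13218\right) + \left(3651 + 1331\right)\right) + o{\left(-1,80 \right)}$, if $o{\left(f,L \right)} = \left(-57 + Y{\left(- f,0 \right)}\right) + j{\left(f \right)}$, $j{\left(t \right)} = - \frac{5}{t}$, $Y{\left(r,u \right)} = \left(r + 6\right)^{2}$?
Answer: $-24263$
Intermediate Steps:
$Y{\left(r,u \right)} = \left(6 + r\right)^{2}$
$o{\left(f,L \right)} = -57 + \left(6 - f\right)^{2} - \frac{5}{f}$ ($o{\left(f,L \right)} = \left(-57 + \left(6 - f\right)^{2}\right) - \frac{5}{f} = -57 + \left(6 - f\right)^{2} - \frac{5}{f}$)
$\left(\left(-16024 - 13218\right) + \left(3651 + 1331\right)\right) + o{\left(-1,80 \right)} = \left(\left(-16024 - 13218\right) + \left(3651 + 1331\right)\right) - \left(57 - 5 - \left(-6 - 1\right)^{2}\right) = \left(-29242 + 4982\right) - \left(52 - 49\right) = -24260 + \left(-57 + 49 + 5\right) = -24260 - 3 = -24263$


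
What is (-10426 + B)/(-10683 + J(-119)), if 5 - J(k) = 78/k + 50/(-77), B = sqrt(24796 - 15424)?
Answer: 974831/998271 - 187*sqrt(2343)/998271 ≈ 0.96745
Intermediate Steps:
B = 2*sqrt(2343) (B = sqrt(9372) = 2*sqrt(2343) ≈ 96.809)
J(k) = 435/77 - 78/k (J(k) = 5 - (78/k + 50/(-77)) = 5 - (78/k + 50*(-1/77)) = 5 - (78/k - 50/77) = 5 - (-50/77 + 78/k) = 5 + (50/77 - 78/k) = 435/77 - 78/k)
(-10426 + B)/(-10683 + J(-119)) = (-10426 + 2*sqrt(2343))/(-10683 + (435/77 - 78/(-119))) = (-10426 + 2*sqrt(2343))/(-10683 + (435/77 - 78*(-1/119))) = (-10426 + 2*sqrt(2343))/(-10683 + (435/77 + 78/119)) = (-10426 + 2*sqrt(2343))/(-10683 + 1179/187) = (-10426 + 2*sqrt(2343))/(-1996542/187) = (-10426 + 2*sqrt(2343))*(-187/1996542) = 974831/998271 - 187*sqrt(2343)/998271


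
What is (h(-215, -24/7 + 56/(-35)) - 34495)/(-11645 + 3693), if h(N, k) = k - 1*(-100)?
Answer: 1204001/278320 ≈ 4.3260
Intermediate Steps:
h(N, k) = 100 + k (h(N, k) = k + 100 = 100 + k)
(h(-215, -24/7 + 56/(-35)) - 34495)/(-11645 + 3693) = ((100 + (-24/7 + 56/(-35))) - 34495)/(-11645 + 3693) = ((100 + (-24*⅐ + 56*(-1/35))) - 34495)/(-7952) = ((100 + (-24/7 - 8/5)) - 34495)*(-1/7952) = ((100 - 176/35) - 34495)*(-1/7952) = (3324/35 - 34495)*(-1/7952) = -1204001/35*(-1/7952) = 1204001/278320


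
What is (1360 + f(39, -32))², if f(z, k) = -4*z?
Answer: 1449616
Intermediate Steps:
(1360 + f(39, -32))² = (1360 - 4*39)² = (1360 - 156)² = 1204² = 1449616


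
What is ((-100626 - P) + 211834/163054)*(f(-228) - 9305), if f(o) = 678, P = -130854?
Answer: -21261276637771/81527 ≈ -2.6079e+8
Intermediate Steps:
((-100626 - P) + 211834/163054)*(f(-228) - 9305) = ((-100626 - 1*(-130854)) + 211834/163054)*(678 - 9305) = ((-100626 + 130854) + 211834*(1/163054))*(-8627) = (30228 + 105917/81527)*(-8627) = (2464504073/81527)*(-8627) = -21261276637771/81527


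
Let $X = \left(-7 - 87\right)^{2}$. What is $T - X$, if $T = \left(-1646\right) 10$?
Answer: $-25296$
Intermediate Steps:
$X = 8836$ ($X = \left(-94\right)^{2} = 8836$)
$T = -16460$
$T - X = -16460 - 8836 = -25296$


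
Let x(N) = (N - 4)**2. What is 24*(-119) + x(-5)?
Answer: -2775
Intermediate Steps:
x(N) = (-4 + N)**2
24*(-119) + x(-5) = 24*(-119) + (-4 - 5)**2 = -2856 + (-9)**2 = -2856 + 81 = -2775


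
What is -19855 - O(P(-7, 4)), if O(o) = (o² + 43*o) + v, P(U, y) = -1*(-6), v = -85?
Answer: -20064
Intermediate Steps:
P(U, y) = 6
O(o) = -85 + o² + 43*o (O(o) = (o² + 43*o) - 85 = -85 + o² + 43*o)
-19855 - O(P(-7, 4)) = -19855 - (-85 + 6² + 43*6) = -19855 - (-85 + 36 + 258) = -19855 - 1*209 = -19855 - 209 = -20064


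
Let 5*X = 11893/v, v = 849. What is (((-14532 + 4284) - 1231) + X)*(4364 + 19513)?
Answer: -387734321058/1415 ≈ -2.7402e+8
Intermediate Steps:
X = 11893/4245 (X = (11893/849)/5 = (11893*(1/849))/5 = (⅕)*(11893/849) = 11893/4245 ≈ 2.8016)
(((-14532 + 4284) - 1231) + X)*(4364 + 19513) = (((-14532 + 4284) - 1231) + 11893/4245)*(4364 + 19513) = ((-10248 - 1231) + 11893/4245)*23877 = (-11479 + 11893/4245)*23877 = -48716462/4245*23877 = -387734321058/1415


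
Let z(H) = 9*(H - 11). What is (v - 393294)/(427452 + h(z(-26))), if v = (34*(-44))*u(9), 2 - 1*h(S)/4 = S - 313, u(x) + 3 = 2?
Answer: -195899/215022 ≈ -0.91107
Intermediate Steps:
z(H) = -99 + 9*H (z(H) = 9*(-11 + H) = -99 + 9*H)
u(x) = -1 (u(x) = -3 + 2 = -1)
h(S) = 1260 - 4*S (h(S) = 8 - 4*(S - 313) = 8 - 4*(-313 + S) = 8 + (1252 - 4*S) = 1260 - 4*S)
v = 1496 (v = (34*(-44))*(-1) = -1496*(-1) = 1496)
(v - 393294)/(427452 + h(z(-26))) = (1496 - 393294)/(427452 + (1260 - 4*(-99 + 9*(-26)))) = -391798/(427452 + (1260 - 4*(-99 - 234))) = -391798/(427452 + (1260 - 4*(-333))) = -391798/(427452 + (1260 + 1332)) = -391798/(427452 + 2592) = -391798/430044 = -391798*1/430044 = -195899/215022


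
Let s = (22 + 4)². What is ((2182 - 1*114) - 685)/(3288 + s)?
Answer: 1383/3964 ≈ 0.34889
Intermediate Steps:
s = 676 (s = 26² = 676)
((2182 - 1*114) - 685)/(3288 + s) = ((2182 - 1*114) - 685)/(3288 + 676) = ((2182 - 114) - 685)/3964 = (2068 - 685)*(1/3964) = 1383*(1/3964) = 1383/3964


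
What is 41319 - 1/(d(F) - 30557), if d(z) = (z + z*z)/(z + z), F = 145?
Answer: 1259568397/30484 ≈ 41319.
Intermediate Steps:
d(z) = (z + z**2)/(2*z) (d(z) = (z + z**2)/((2*z)) = (z + z**2)*(1/(2*z)) = (z + z**2)/(2*z))
41319 - 1/(d(F) - 30557) = 41319 - 1/((1/2 + (1/2)*145) - 30557) = 41319 - 1/((1/2 + 145/2) - 30557) = 41319 - 1/(73 - 30557) = 41319 - 1/(-30484) = 41319 - 1*(-1/30484) = 41319 + 1/30484 = 1259568397/30484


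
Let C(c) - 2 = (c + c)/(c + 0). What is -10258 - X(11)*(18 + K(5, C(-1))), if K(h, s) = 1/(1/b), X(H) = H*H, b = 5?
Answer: -13041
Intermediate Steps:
C(c) = 4 (C(c) = 2 + (c + c)/(c + 0) = 2 + (2*c)/c = 2 + 2 = 4)
X(H) = H²
K(h, s) = 5 (K(h, s) = 1/(1/5) = 1/(⅕) = 5)
-10258 - X(11)*(18 + K(5, C(-1))) = -10258 - 11²*(18 + 5) = -10258 - 121*23 = -10258 - 1*2783 = -10258 - 2783 = -13041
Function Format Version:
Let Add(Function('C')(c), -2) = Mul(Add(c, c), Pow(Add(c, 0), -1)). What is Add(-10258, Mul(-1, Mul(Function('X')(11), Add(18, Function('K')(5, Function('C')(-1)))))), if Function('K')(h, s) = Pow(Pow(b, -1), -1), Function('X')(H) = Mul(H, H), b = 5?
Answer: -13041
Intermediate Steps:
Function('C')(c) = 4 (Function('C')(c) = Add(2, Mul(Add(c, c), Pow(Add(c, 0), -1))) = Add(2, Mul(Mul(2, c), Pow(c, -1))) = Add(2, 2) = 4)
Function('X')(H) = Pow(H, 2)
Function('K')(h, s) = 5 (Function('K')(h, s) = Pow(Pow(5, -1), -1) = Pow(Rational(1, 5), -1) = 5)
Add(-10258, Mul(-1, Mul(Function('X')(11), Add(18, Function('K')(5, Function('C')(-1)))))) = Add(-10258, Mul(-1, Mul(Pow(11, 2), Add(18, 5)))) = Add(-10258, Mul(-1, Mul(121, 23))) = Add(-10258, Mul(-1, 2783)) = Add(-10258, -2783) = -13041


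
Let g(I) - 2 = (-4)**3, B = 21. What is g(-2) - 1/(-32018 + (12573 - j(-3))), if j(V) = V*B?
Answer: -1201683/19382 ≈ -62.000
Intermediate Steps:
j(V) = 21*V (j(V) = V*21 = 21*V)
g(I) = -62 (g(I) = 2 + (-4)**3 = 2 - 64 = -62)
g(-2) - 1/(-32018 + (12573 - j(-3))) = -62 - 1/(-32018 + (12573 - 21*(-3))) = -62 - 1/(-32018 + (12573 - 1*(-63))) = -62 - 1/(-32018 + (12573 + 63)) = -62 - 1/(-32018 + 12636) = -62 - 1/(-19382) = -62 - 1*(-1/19382) = -62 + 1/19382 = -1201683/19382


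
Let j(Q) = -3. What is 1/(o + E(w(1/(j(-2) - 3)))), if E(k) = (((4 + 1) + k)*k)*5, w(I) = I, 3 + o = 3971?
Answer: 36/142703 ≈ 0.00025227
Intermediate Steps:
o = 3968 (o = -3 + 3971 = 3968)
E(k) = 5*k*(5 + k) (E(k) = ((5 + k)*k)*5 = (k*(5 + k))*5 = 5*k*(5 + k))
1/(o + E(w(1/(j(-2) - 3)))) = 1/(3968 + 5*(5 + 1/(-3 - 3))/(-3 - 3)) = 1/(3968 + 5*(5 + 1/(-6))/(-6)) = 1/(3968 + 5*(-1/6)*(5 - 1/6)) = 1/(3968 + 5*(-1/6)*(29/6)) = 1/(3968 - 145/36) = 1/(142703/36) = 36/142703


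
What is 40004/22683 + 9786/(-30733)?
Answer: 1007467094/697116639 ≈ 1.4452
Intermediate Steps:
40004/22683 + 9786/(-30733) = 40004*(1/22683) + 9786*(-1/30733) = 40004/22683 - 9786/30733 = 1007467094/697116639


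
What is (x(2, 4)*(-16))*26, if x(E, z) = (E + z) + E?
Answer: -3328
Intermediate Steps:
x(E, z) = z + 2*E
(x(2, 4)*(-16))*26 = ((4 + 2*2)*(-16))*26 = ((4 + 4)*(-16))*26 = (8*(-16))*26 = -128*26 = -3328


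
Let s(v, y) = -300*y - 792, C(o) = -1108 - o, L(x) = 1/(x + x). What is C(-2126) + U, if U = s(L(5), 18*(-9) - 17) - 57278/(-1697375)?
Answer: 91532701528/1697375 ≈ 53926.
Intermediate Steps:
L(x) = 1/(2*x)
s(v, y) = -792 - 300*y
U = 89804773778/1697375 (U = (-792 - 300*(18*(-9) - 17)) - 57278/(-1697375) = (-792 - 300*(-162 - 17)) - 57278*(-1)/1697375 = (-792 - 300*(-179)) - 1*(-57278/1697375) = (-792 + 53700) + 57278/1697375 = 52908 + 57278/1697375 = 89804773778/1697375 ≈ 52908.)
C(-2126) + U = (-1108 - 1*(-2126)) + 89804773778/1697375 = (-1108 + 2126) + 89804773778/1697375 = 1018 + 89804773778/1697375 = 91532701528/1697375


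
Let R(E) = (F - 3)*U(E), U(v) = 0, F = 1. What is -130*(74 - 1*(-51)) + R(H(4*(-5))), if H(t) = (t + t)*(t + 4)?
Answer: -16250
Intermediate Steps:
H(t) = 2*t*(4 + t) (H(t) = (2*t)*(4 + t) = 2*t*(4 + t))
R(E) = 0 (R(E) = (1 - 3)*0 = -2*0 = 0)
-130*(74 - 1*(-51)) + R(H(4*(-5))) = -130*(74 - 1*(-51)) + 0 = -130*(74 + 51) + 0 = -130*125 + 0 = -16250 + 0 = -16250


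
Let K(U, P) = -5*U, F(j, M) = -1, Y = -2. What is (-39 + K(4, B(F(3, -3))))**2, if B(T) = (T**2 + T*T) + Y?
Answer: 3481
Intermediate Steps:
B(T) = -2 + 2*T**2 (B(T) = (T**2 + T*T) - 2 = (T**2 + T**2) - 2 = 2*T**2 - 2 = -2 + 2*T**2)
(-39 + K(4, B(F(3, -3))))**2 = (-39 - 5*4)**2 = (-39 - 20)**2 = (-59)**2 = 3481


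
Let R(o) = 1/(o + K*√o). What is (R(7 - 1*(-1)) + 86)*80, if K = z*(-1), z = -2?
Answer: 6900 - 10*√2 ≈ 6885.9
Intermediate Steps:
K = 2 (K = -2*(-1) = 2)
R(o) = 1/(o + 2*√o)
(R(7 - 1*(-1)) + 86)*80 = (1/((7 - 1*(-1)) + 2*√(7 - 1*(-1))) + 86)*80 = (1/((7 + 1) + 2*√(7 + 1)) + 86)*80 = (1/(8 + 2*√8) + 86)*80 = (1/(8 + 2*(2*√2)) + 86)*80 = (1/(8 + 4*√2) + 86)*80 = (86 + 1/(8 + 4*√2))*80 = 6880 + 80/(8 + 4*√2)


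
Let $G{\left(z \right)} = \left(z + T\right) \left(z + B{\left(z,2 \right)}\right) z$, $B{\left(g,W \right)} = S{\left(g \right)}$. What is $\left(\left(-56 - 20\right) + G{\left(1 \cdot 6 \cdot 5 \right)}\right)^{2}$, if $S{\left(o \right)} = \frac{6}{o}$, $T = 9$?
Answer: $1243126564$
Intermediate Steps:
$B{\left(g,W \right)} = \frac{6}{g}$
$G{\left(z \right)} = z \left(9 + z\right) \left(z + \frac{6}{z}\right)$ ($G{\left(z \right)} = \left(z + 9\right) \left(z + \frac{6}{z}\right) z = \left(9 + z\right) \left(z + \frac{6}{z}\right) z = z \left(9 + z\right) \left(z + \frac{6}{z}\right)$)
$\left(\left(-56 - 20\right) + G{\left(1 \cdot 6 \cdot 5 \right)}\right)^{2} = \left(\left(-56 - 20\right) + \left(54 + 1 \cdot 6 \cdot 5 \left(6 + \left(1 \cdot 6 \cdot 5\right)^{2} + 9 \cdot 1 \cdot 6 \cdot 5\right)\right)\right)^{2} = \left(\left(-56 - 20\right) + \left(54 + 6 \cdot 5 \left(6 + \left(6 \cdot 5\right)^{2} + 9 \cdot 6 \cdot 5\right)\right)\right)^{2} = \left(-76 + \left(54 + 30 \left(6 + 30^{2} + 9 \cdot 30\right)\right)\right)^{2} = \left(-76 + \left(54 + 30 \left(6 + 900 + 270\right)\right)\right)^{2} = \left(-76 + \left(54 + 30 \cdot 1176\right)\right)^{2} = \left(-76 + \left(54 + 35280\right)\right)^{2} = \left(-76 + 35334\right)^{2} = 35258^{2} = 1243126564$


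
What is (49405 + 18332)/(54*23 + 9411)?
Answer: 337/53 ≈ 6.3585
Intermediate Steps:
(49405 + 18332)/(54*23 + 9411) = 67737/(1242 + 9411) = 67737/10653 = 67737*(1/10653) = 337/53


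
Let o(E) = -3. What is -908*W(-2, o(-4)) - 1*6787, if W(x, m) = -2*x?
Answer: -10419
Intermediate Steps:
-908*W(-2, o(-4)) - 1*6787 = -(-1816)*(-2) - 1*6787 = -908*4 - 6787 = -3632 - 6787 = -10419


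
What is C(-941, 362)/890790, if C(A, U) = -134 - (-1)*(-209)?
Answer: -343/890790 ≈ -0.00038505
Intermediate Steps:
C(A, U) = -343 (C(A, U) = -134 - 1*209 = -134 - 209 = -343)
C(-941, 362)/890790 = -343/890790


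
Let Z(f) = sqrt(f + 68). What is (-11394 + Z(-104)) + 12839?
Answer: 1445 + 6*I ≈ 1445.0 + 6.0*I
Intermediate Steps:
Z(f) = sqrt(68 + f)
(-11394 + Z(-104)) + 12839 = (-11394 + sqrt(68 - 104)) + 12839 = (-11394 + sqrt(-36)) + 12839 = (-11394 + 6*I) + 12839 = 1445 + 6*I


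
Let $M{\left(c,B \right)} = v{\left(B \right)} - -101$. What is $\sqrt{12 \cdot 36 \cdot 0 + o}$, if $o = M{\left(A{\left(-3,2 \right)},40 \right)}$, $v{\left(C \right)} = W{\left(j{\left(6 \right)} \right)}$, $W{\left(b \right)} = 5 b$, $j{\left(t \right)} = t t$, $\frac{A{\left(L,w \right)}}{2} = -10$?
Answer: $\sqrt{281} \approx 16.763$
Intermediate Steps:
$A{\left(L,w \right)} = -20$ ($A{\left(L,w \right)} = 2 \left(-10\right) = -20$)
$j{\left(t \right)} = t^{2}$
$v{\left(C \right)} = 180$ ($v{\left(C \right)} = 5 \cdot 6^{2} = 5 \cdot 36 = 180$)
$M{\left(c,B \right)} = 281$ ($M{\left(c,B \right)} = 180 - -101 = 180 + 101 = 281$)
$o = 281$
$\sqrt{12 \cdot 36 \cdot 0 + o} = \sqrt{12 \cdot 36 \cdot 0 + 281} = \sqrt{432 \cdot 0 + 281} = \sqrt{0 + 281} = \sqrt{281}$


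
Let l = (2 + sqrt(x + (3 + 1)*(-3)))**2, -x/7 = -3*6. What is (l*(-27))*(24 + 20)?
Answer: -140184 - 4752*sqrt(114) ≈ -1.9092e+5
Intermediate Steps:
x = 126 (x = -(-21)*6 = -7*(-18) = 126)
l = (2 + sqrt(114))**2 (l = (2 + sqrt(126 + (3 + 1)*(-3)))**2 = (2 + sqrt(126 + 4*(-3)))**2 = (2 + sqrt(126 - 12))**2 = (2 + sqrt(114))**2 ≈ 160.71)
(l*(-27))*(24 + 20) = ((2 + sqrt(114))**2*(-27))*(24 + 20) = -27*(2 + sqrt(114))**2*44 = -1188*(2 + sqrt(114))**2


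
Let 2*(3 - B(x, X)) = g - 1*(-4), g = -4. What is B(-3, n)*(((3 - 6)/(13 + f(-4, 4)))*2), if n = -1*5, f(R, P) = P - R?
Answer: -6/7 ≈ -0.85714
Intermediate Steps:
n = -5
B(x, X) = 3 (B(x, X) = 3 - (-4 - 1*(-4))/2 = 3 - (-4 + 4)/2 = 3 - ½*0 = 3 + 0 = 3)
B(-3, n)*(((3 - 6)/(13 + f(-4, 4)))*2) = 3*(((3 - 6)/(13 + (4 - 1*(-4))))*2) = 3*(-3/(13 + (4 + 4))*2) = 3*(-3/(13 + 8)*2) = 3*(-3/21*2) = 3*(-3*1/21*2) = 3*(-⅐*2) = 3*(-2/7) = -6/7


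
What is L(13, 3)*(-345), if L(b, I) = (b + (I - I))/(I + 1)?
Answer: -4485/4 ≈ -1121.3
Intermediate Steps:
L(b, I) = b/(1 + I) (L(b, I) = (b + 0)/(1 + I) = b/(1 + I))
L(13, 3)*(-345) = (13/(1 + 3))*(-345) = (13/4)*(-345) = -4485/4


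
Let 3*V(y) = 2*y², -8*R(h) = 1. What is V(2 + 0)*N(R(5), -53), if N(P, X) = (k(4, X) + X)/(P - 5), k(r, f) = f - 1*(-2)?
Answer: 6656/123 ≈ 54.114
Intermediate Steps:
k(r, f) = 2 + f (k(r, f) = f + 2 = 2 + f)
R(h) = -⅛ (R(h) = -⅛*1 = -⅛)
N(P, X) = (2 + 2*X)/(-5 + P) (N(P, X) = ((2 + X) + X)/(P - 5) = (2 + 2*X)/(-5 + P))
V(y) = 2*y²/3 (V(y) = (2*y²)/3 = 2*y²/3)
V(2 + 0)*N(R(5), -53) = (2*(2 + 0)²/3)*(2*(1 - 53)/(-5 - ⅛)) = ((⅔)*2²)*(2*(-52)/(-41/8)) = ((⅔)*4)*(2*(-8/41)*(-52)) = (8/3)*(832/41) = 6656/123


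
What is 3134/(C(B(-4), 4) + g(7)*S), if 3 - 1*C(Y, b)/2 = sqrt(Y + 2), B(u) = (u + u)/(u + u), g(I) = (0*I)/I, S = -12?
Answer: 1567/2 + 1567*sqrt(3)/6 ≈ 1235.9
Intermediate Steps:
g(I) = 0 (g(I) = 0/I = 0)
B(u) = 1 (B(u) = (2*u)/((2*u)) = (2*u)*(1/(2*u)) = 1)
C(Y, b) = 6 - 2*sqrt(2 + Y) (C(Y, b) = 6 - 2*sqrt(Y + 2) = 6 - 2*sqrt(2 + Y))
3134/(C(B(-4), 4) + g(7)*S) = 3134/((6 - 2*sqrt(2 + 1)) + 0*(-12)) = 3134/((6 - 2*sqrt(3)) + 0) = 3134/(6 - 2*sqrt(3))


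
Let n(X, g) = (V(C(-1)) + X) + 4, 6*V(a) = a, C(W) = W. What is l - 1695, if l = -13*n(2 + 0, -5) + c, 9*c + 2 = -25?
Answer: -10643/6 ≈ -1773.8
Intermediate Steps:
V(a) = a/6
c = -3 (c = -2/9 + (⅑)*(-25) = -2/9 - 25/9 = -3)
n(X, g) = 23/6 + X (n(X, g) = ((⅙)*(-1) + X) + 4 = (-⅙ + X) + 4 = 23/6 + X)
l = -473/6 (l = -13*(23/6 + (2 + 0)) - 3 = -13*(23/6 + 2) - 3 = -13*35/6 - 3 = -455/6 - 3 = -473/6 ≈ -78.833)
l - 1695 = -473/6 - 1695 = -10643/6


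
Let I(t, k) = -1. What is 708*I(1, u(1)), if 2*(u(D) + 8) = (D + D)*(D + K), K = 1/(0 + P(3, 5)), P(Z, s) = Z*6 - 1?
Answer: -708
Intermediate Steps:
P(Z, s) = -1 + 6*Z (P(Z, s) = 6*Z - 1 = -1 + 6*Z)
K = 1/17 (K = 1/(0 + (-1 + 6*3)) = 1/(0 + (-1 + 18)) = 1/(0 + 17) = 1/17 ≈ 0.058824)
u(D) = -8 + D*(1/17 + D) (u(D) = -8 + ((D + D)*(D + 1/17))/2 = -8 + ((2*D)*(1/17 + D))/2 = -8 + (2*D*(1/17 + D))/2 = -8 + D*(1/17 + D))
708*I(1, u(1)) = 708*(-1) = -708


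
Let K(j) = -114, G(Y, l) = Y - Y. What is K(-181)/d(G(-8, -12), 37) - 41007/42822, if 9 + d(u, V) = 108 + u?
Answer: -331163/157014 ≈ -2.1091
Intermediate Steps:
G(Y, l) = 0
d(u, V) = 99 + u (d(u, V) = -9 + (108 + u) = 99 + u)
K(-181)/d(G(-8, -12), 37) - 41007/42822 = -114/(99 + 0) - 41007/42822 = -114/99 - 41007*1/42822 = -114*1/99 - 13669/14274 = -38/33 - 13669/14274 = -331163/157014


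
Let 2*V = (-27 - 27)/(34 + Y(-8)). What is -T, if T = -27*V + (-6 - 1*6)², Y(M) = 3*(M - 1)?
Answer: -1737/7 ≈ -248.14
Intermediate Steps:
Y(M) = -3 + 3*M (Y(M) = 3*(-1 + M) = -3 + 3*M)
V = -27/7 (V = ((-27 - 27)/(34 + (-3 + 3*(-8))))/2 = (-54/(34 + (-3 - 24)))/2 = (-54/(34 - 27))/2 = (-54/7)/2 = (-54*⅐)/2 = (½)*(-54/7) = -27/7 ≈ -3.8571)
T = 1737/7 (T = -27*(-27/7) + (-6 - 1*6)² = 729/7 + (-6 - 6)² = 729/7 + (-12)² = 729/7 + 144 = 1737/7 ≈ 248.14)
-T = -1*1737/7 = -1737/7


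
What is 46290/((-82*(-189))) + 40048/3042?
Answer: 2350241/145509 ≈ 16.152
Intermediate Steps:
46290/((-82*(-189))) + 40048/3042 = 46290/15498 + 40048*(1/3042) = 46290*(1/15498) + 20024/1521 = 7715/2583 + 20024/1521 = 2350241/145509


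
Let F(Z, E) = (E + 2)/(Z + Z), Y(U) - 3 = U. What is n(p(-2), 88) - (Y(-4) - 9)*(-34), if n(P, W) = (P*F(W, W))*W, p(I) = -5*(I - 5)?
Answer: 1235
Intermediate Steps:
Y(U) = 3 + U
F(Z, E) = (2 + E)/(2*Z) (F(Z, E) = (2 + E)/((2*Z)) = (2 + E)*(1/(2*Z)) = (2 + E)/(2*Z))
p(I) = 25 - 5*I (p(I) = -5*(-5 + I) = 25 - 5*I)
n(P, W) = P*(2 + W)/2 (n(P, W) = (P*((2 + W)/(2*W)))*W = (P*(2 + W)/(2*W))*W = P*(2 + W)/2)
n(p(-2), 88) - (Y(-4) - 9)*(-34) = (25 - 5*(-2))*(2 + 88)/2 - ((3 - 4) - 9)*(-34) = (1/2)*(25 + 10)*90 - (-1 - 9)*(-34) = (1/2)*35*90 - (-10)*(-34) = 1575 - 1*340 = 1575 - 340 = 1235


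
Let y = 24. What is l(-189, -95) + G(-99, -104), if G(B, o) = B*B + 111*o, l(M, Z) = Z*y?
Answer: -4023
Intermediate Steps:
l(M, Z) = 24*Z (l(M, Z) = Z*24 = 24*Z)
G(B, o) = B**2 + 111*o
l(-189, -95) + G(-99, -104) = 24*(-95) + ((-99)**2 + 111*(-104)) = -2280 + (9801 - 11544) = -2280 - 1743 = -4023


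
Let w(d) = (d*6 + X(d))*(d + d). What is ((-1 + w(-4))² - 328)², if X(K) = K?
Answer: 2440458801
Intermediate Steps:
w(d) = 14*d² (w(d) = (d*6 + d)*(d + d) = (6*d + d)*(2*d) = (7*d)*(2*d) = 14*d²)
((-1 + w(-4))² - 328)² = ((-1 + 14*(-4)²)² - 328)² = ((-1 + 14*16)² - 328)² = ((-1 + 224)² - 328)² = (223² - 328)² = (49729 - 328)² = 49401² = 2440458801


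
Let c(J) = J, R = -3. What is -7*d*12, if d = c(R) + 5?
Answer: -168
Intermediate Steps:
d = 2 (d = -3 + 5 = 2)
-7*d*12 = -7*2*12 = -14*12 = -168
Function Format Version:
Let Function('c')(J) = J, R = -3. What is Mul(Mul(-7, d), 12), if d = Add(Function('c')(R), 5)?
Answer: -168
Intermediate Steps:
d = 2 (d = Add(-3, 5) = 2)
Mul(Mul(-7, d), 12) = Mul(Mul(-7, 2), 12) = Mul(-14, 12) = -168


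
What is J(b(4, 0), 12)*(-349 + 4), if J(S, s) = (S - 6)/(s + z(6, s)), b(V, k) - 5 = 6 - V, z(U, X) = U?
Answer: -115/6 ≈ -19.167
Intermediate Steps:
b(V, k) = 11 - V (b(V, k) = 5 + (6 - V) = 11 - V)
J(S, s) = (-6 + S)/(6 + s) (J(S, s) = (S - 6)/(s + 6) = (-6 + S)/(6 + s))
J(b(4, 0), 12)*(-349 + 4) = ((-6 + (11 - 1*4))/(6 + 12))*(-349 + 4) = ((-6 + (11 - 4))/18)*(-345) = ((-6 + 7)/18)*(-345) = ((1/18)*1)*(-345) = (1/18)*(-345) = -115/6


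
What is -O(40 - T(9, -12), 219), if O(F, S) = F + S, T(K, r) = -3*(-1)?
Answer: -256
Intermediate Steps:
T(K, r) = 3
-O(40 - T(9, -12), 219) = -((40 - 1*3) + 219) = -((40 - 3) + 219) = -(37 + 219) = -1*256 = -256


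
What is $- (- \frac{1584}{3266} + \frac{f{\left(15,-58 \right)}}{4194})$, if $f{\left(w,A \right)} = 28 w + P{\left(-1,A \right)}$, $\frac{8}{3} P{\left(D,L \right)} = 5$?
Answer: $\frac{2340201}{6087824} \approx 0.38441$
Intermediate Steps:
$P{\left(D,L \right)} = \frac{15}{8}$ ($P{\left(D,L \right)} = \frac{3}{8} \cdot 5 = \frac{15}{8}$)
$f{\left(w,A \right)} = \frac{15}{8} + 28 w$ ($f{\left(w,A \right)} = 28 w + \frac{15}{8} = \frac{15}{8} + 28 w$)
$- (- \frac{1584}{3266} + \frac{f{\left(15,-58 \right)}}{4194}) = - (- \frac{1584}{3266} + \frac{\frac{15}{8} + 28 \cdot 15}{4194}) = - (\left(-1584\right) \frac{1}{3266} + \left(\frac{15}{8} + 420\right) \frac{1}{4194}) = - (- \frac{792}{1633} + \frac{3375}{8} \cdot \frac{1}{4194}) = - (- \frac{792}{1633} + \frac{375}{3728}) = \left(-1\right) \left(- \frac{2340201}{6087824}\right) = \frac{2340201}{6087824}$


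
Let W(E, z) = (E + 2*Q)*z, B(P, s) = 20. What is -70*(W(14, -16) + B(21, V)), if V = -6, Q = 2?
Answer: 18760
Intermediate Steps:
W(E, z) = z*(4 + E) (W(E, z) = (E + 2*2)*z = (E + 4)*z = (4 + E)*z = z*(4 + E))
-70*(W(14, -16) + B(21, V)) = -70*(-16*(4 + 14) + 20) = -70*(-16*18 + 20) = -70*(-288 + 20) = -70*(-268) = 18760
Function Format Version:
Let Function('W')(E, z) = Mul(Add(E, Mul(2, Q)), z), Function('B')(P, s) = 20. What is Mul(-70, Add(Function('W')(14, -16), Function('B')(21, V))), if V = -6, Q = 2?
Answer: 18760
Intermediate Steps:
Function('W')(E, z) = Mul(z, Add(4, E)) (Function('W')(E, z) = Mul(Add(E, Mul(2, 2)), z) = Mul(Add(E, 4), z) = Mul(Add(4, E), z) = Mul(z, Add(4, E)))
Mul(-70, Add(Function('W')(14, -16), Function('B')(21, V))) = Mul(-70, Add(Mul(-16, Add(4, 14)), 20)) = Mul(-70, Add(Mul(-16, 18), 20)) = Mul(-70, Add(-288, 20)) = Mul(-70, -268) = 18760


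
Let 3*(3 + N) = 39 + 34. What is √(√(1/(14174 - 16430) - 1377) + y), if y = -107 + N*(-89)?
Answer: √(-159498636 + 141*I*√438018333)/282 ≈ 0.41428 + 44.787*I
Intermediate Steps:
N = 64/3 (N = -3 + (39 + 34)/3 = -3 + (⅓)*73 = -3 + 73/3 = 64/3 ≈ 21.333)
y = -6017/3 (y = -107 + (64/3)*(-89) = -107 - 5696/3 = -6017/3 ≈ -2005.7)
√(√(1/(14174 - 16430) - 1377) + y) = √(√(1/(14174 - 16430) - 1377) - 6017/3) = √(√(1/(-2256) - 1377) - 6017/3) = √(√(-1/2256 - 1377) - 6017/3) = √(√(-3106513/2256) - 6017/3) = √(I*√438018333/564 - 6017/3) = √(-6017/3 + I*√438018333/564)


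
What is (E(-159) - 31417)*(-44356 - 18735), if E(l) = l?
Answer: 1992161416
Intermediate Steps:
(E(-159) - 31417)*(-44356 - 18735) = (-159 - 31417)*(-44356 - 18735) = -31576*(-63091) = 1992161416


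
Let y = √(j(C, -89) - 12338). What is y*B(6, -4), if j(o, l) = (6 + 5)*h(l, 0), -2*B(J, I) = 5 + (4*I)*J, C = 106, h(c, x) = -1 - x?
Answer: 91*I*√12349/2 ≈ 5056.2*I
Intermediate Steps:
B(J, I) = -5/2 - 2*I*J (B(J, I) = -(5 + (4*I)*J)/2 = -(5 + 4*I*J)/2 = -5/2 - 2*I*J)
j(o, l) = -11 (j(o, l) = (6 + 5)*(-1 - 1*0) = 11*(-1 + 0) = 11*(-1) = -11)
y = I*√12349 (y = √(-11 - 12338) = √(-12349) = I*√12349 ≈ 111.13*I)
y*B(6, -4) = (I*√12349)*(-5/2 - 2*(-4)*6) = (I*√12349)*(-5/2 + 48) = (I*√12349)*(91/2) = 91*I*√12349/2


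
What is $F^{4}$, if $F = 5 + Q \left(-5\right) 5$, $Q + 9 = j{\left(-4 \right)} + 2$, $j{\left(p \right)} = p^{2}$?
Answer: $2342560000$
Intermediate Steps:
$Q = 9$ ($Q = -9 + \left(\left(-4\right)^{2} + 2\right) = -9 + \left(16 + 2\right) = -9 + 18 = 9$)
$F = -220$ ($F = 5 + 9 \left(-5\right) 5 = 5 - 225 = -220$)
$F^{4} = \left(-220\right)^{4} = 2342560000$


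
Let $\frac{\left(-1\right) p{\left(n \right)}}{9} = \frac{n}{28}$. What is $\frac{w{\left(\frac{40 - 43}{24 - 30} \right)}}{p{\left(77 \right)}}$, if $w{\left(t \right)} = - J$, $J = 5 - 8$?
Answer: $- \frac{4}{33} \approx -0.12121$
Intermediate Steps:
$J = -3$ ($J = 5 - 8 = -3$)
$p{\left(n \right)} = - \frac{9 n}{28}$ ($p{\left(n \right)} = - 9 \frac{n}{28} = - \frac{9 n}{28}$)
$w{\left(t \right)} = 3$ ($w{\left(t \right)} = \left(-1\right) \left(-3\right) = 3$)
$\frac{w{\left(\frac{40 - 43}{24 - 30} \right)}}{p{\left(77 \right)}} = \frac{3}{\left(- \frac{9}{28}\right) 77} = \frac{3}{- \frac{99}{4}} = 3 \left(- \frac{4}{99}\right) = - \frac{4}{33}$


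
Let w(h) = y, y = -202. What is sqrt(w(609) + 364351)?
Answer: 3*sqrt(40461) ≈ 603.45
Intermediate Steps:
w(h) = -202
sqrt(w(609) + 364351) = sqrt(-202 + 364351) = sqrt(364149) = 3*sqrt(40461)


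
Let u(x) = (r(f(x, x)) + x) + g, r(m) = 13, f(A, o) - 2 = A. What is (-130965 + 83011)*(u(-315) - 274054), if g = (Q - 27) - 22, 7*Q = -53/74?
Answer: 3408134969611/259 ≈ 1.3159e+10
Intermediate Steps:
Q = -53/518 (Q = (-53/74)/7 = (-53*1/74)/7 = (⅐)*(-53/74) = -53/518 ≈ -0.10232)
f(A, o) = 2 + A
g = -25435/518 (g = (-53/518 - 27) - 22 = -14039/518 - 22 = -25435/518 ≈ -49.102)
u(x) = -18701/518 + x (u(x) = (13 + x) - 25435/518 = -18701/518 + x)
(-130965 + 83011)*(u(-315) - 274054) = (-130965 + 83011)*((-18701/518 - 315) - 274054) = -47954*(-181871/518 - 274054) = -47954*(-142141843/518) = 3408134969611/259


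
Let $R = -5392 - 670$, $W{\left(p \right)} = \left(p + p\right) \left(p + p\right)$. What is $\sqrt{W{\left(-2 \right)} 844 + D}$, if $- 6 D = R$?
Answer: $\frac{\sqrt{130629}}{3} \approx 120.48$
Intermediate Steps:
$W{\left(p \right)} = 4 p^{2}$ ($W{\left(p \right)} = 2 p 2 p = 4 p^{2}$)
$R = -6062$
$D = \frac{3031}{3}$ ($D = \left(- \frac{1}{6}\right) \left(-6062\right) = \frac{3031}{3} \approx 1010.3$)
$\sqrt{W{\left(-2 \right)} 844 + D} = \sqrt{4 \left(-2\right)^{2} \cdot 844 + \frac{3031}{3}} = \sqrt{4 \cdot 4 \cdot 844 + \frac{3031}{3}} = \sqrt{16 \cdot 844 + \frac{3031}{3}} = \sqrt{13504 + \frac{3031}{3}} = \sqrt{\frac{43543}{3}} = \frac{\sqrt{130629}}{3}$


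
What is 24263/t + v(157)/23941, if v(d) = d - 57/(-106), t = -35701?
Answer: -3209324221/4768424734 ≈ -0.67304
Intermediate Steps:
v(d) = 57/106 + d (v(d) = d - 57*(-1)/106 = d - 1*(-57/106) = d + 57/106 = 57/106 + d)
24263/t + v(157)/23941 = 24263/(-35701) + (57/106 + 157)/23941 = 24263*(-1/35701) + (16699/106)*(1/23941) = -1277/1879 + 16699/2537746 = -3209324221/4768424734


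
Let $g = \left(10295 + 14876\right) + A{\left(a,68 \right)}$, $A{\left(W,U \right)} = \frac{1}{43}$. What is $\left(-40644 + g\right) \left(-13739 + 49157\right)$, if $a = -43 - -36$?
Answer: $- \frac{23564941284}{43} \approx -5.4802 \cdot 10^{8}$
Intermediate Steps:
$a = -7$ ($a = -43 + 36 = -7$)
$A{\left(W,U \right)} = \frac{1}{43}$
$g = \frac{1082354}{43}$ ($g = \left(10295 + 14876\right) + \frac{1}{43} = 25171 + \frac{1}{43} = \frac{1082354}{43} \approx 25171.0$)
$\left(-40644 + g\right) \left(-13739 + 49157\right) = \left(-40644 + \frac{1082354}{43}\right) \left(-13739 + 49157\right) = \left(- \frac{665338}{43}\right) 35418 = - \frac{23564941284}{43}$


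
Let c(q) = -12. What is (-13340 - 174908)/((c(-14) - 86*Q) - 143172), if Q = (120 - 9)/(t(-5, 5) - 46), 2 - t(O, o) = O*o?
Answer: 1788356/1355475 ≈ 1.3194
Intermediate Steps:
t(O, o) = 2 - O*o
Q = -111/19 (Q = (120 - 9)/((2 - 1*(-5)*5) - 46) = 111/((2 + 25) - 46) = 111/(27 - 46) = 111/(-19) = 111*(-1/19) = -111/19 ≈ -5.8421)
(-13340 - 174908)/((c(-14) - 86*Q) - 143172) = (-13340 - 174908)/((-12 - 86*(-111/19)) - 143172) = -188248/((-12 + 9546/19) - 143172) = -188248/(9318/19 - 143172) = -188248/(-2710950/19) = -188248*(-19/2710950) = 1788356/1355475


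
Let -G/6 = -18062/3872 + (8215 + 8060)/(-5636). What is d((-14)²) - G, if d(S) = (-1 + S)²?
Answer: 4709177133/123992 ≈ 37980.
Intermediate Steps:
G = 5618667/123992 (G = -6*(-18062/3872 + (8215 + 8060)/(-5636)) = -6*(-18062*1/3872 + 16275*(-1/5636)) = -6*(-821/176 - 16275/5636) = -6*(-1872889/247984) = 5618667/123992 ≈ 45.315)
d((-14)²) - G = (-1 + (-14)²)² - 1*5618667/123992 = (-1 + 196)² - 5618667/123992 = 195² - 5618667/123992 = 38025 - 5618667/123992 = 4709177133/123992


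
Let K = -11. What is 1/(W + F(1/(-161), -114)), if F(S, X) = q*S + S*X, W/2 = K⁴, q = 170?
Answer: 23/673478 ≈ 3.4151e-5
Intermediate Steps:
W = 29282 (W = 2*(-11)⁴ = 2*14641 = 29282)
F(S, X) = 170*S + S*X
1/(W + F(1/(-161), -114)) = 1/(29282 + (170 - 114)/(-161)) = 1/(29282 - 1/161*56) = 1/(29282 - 8/23) = 1/(673478/23) = 23/673478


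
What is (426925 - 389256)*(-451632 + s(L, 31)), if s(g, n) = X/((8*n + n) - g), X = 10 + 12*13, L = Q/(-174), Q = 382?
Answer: -1497100314213/88 ≈ -1.7013e+10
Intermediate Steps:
L = -191/87 (L = 382/(-174) = 382*(-1/174) = -191/87 ≈ -2.1954)
X = 166 (X = 10 + 156 = 166)
s(g, n) = 166/(-g + 9*n) (s(g, n) = 166/((8*n + n) - g) = 166/(9*n - g) = 166/(-g + 9*n))
(426925 - 389256)*(-451632 + s(L, 31)) = (426925 - 389256)*(-451632 - 166/(-191/87 - 9*31)) = 37669*(-451632 - 166/(-191/87 - 279)) = 37669*(-451632 - 166/(-24464/87)) = 37669*(-451632 - 166*(-87/24464)) = 37669*(-451632 + 7221/12232) = 37669*(-5524355403/12232) = -1497100314213/88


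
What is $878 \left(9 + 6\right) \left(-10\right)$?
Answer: $-131700$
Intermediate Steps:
$878 \left(9 + 6\right) \left(-10\right) = 878 \cdot 15 \left(-10\right) = 878 \left(-150\right) = -131700$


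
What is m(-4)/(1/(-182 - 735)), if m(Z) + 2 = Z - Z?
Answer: 1834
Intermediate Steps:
m(Z) = -2 (m(Z) = -2 + (Z - Z) = -2 + 0 = -2)
m(-4)/(1/(-182 - 735)) = -2/(1/(-182 - 735)) = -2/(1/(-917)) = -2/(-1/917) = -2*(-917) = 1834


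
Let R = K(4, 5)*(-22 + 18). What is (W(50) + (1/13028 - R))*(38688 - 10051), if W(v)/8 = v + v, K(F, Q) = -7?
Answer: 288019978029/13028 ≈ 2.2108e+7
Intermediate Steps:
W(v) = 16*v (W(v) = 8*(v + v) = 8*(2*v) = 16*v)
R = 28 (R = -7*(-22 + 18) = -7*(-4) = 28)
(W(50) + (1/13028 - R))*(38688 - 10051) = (16*50 + (1/13028 - 1*28))*(38688 - 10051) = (800 + (1/13028 - 28))*28637 = (800 - 364783/13028)*28637 = (10057617/13028)*28637 = 288019978029/13028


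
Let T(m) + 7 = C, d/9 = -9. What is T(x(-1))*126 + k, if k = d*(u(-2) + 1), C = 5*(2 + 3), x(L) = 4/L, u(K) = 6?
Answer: 1701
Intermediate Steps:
d = -81 (d = 9*(-9) = -81)
C = 25 (C = 5*5 = 25)
T(m) = 18 (T(m) = -7 + 25 = 18)
k = -567 (k = -81*(6 + 1) = -81*7 = -567)
T(x(-1))*126 + k = 18*126 - 567 = 2268 - 567 = 1701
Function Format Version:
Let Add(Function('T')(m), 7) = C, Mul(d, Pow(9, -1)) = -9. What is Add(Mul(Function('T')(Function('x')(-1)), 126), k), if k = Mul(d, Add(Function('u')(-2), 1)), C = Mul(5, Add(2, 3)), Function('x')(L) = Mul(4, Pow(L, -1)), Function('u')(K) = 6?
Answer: 1701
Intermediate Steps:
d = -81 (d = Mul(9, -9) = -81)
C = 25 (C = Mul(5, 5) = 25)
Function('T')(m) = 18 (Function('T')(m) = Add(-7, 25) = 18)
k = -567 (k = Mul(-81, Add(6, 1)) = Mul(-81, 7) = -567)
Add(Mul(Function('T')(Function('x')(-1)), 126), k) = Add(Mul(18, 126), -567) = Add(2268, -567) = 1701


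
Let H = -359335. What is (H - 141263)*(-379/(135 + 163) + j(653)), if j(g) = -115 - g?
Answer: 57379293657/149 ≈ 3.8510e+8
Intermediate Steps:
(H - 141263)*(-379/(135 + 163) + j(653)) = (-359335 - 141263)*(-379/(135 + 163) + (-115 - 1*653)) = -500598*(-379/298 + (-115 - 653)) = -500598*(-379*1/298 - 768) = -500598*(-379/298 - 768) = -500598*(-229243/298) = 57379293657/149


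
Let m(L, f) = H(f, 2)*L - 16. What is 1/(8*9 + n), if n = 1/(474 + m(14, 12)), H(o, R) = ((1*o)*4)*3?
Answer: 2474/178129 ≈ 0.013889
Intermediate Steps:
H(o, R) = 12*o (H(o, R) = (o*4)*3 = (4*o)*3 = 12*o)
m(L, f) = -16 + 12*L*f (m(L, f) = (12*f)*L - 16 = 12*L*f - 16 = -16 + 12*L*f)
n = 1/2474 (n = 1/(474 + (-16 + 12*14*12)) = 1/(474 + (-16 + 2016)) = 1/(474 + 2000) = 1/2474 ≈ 0.00040420)
1/(8*9 + n) = 1/(8*9 + 1/2474) = 1/(72 + 1/2474) = 1/(178129/2474) = 2474/178129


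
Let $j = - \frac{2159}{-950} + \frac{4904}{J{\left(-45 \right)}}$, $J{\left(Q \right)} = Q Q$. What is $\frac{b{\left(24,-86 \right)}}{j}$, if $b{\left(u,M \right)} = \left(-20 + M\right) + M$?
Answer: $- \frac{14774400}{361231} \approx -40.9$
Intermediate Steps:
$J{\left(Q \right)} = Q^{2}$
$b{\left(u,M \right)} = -20 + 2 M$
$j = \frac{361231}{76950}$ ($j = - \frac{2159}{-950} + \frac{4904}{\left(-45\right)^{2}} = \left(-2159\right) \left(- \frac{1}{950}\right) + \frac{4904}{2025} = \frac{2159}{950} + 4904 \cdot \frac{1}{2025} = \frac{2159}{950} + \frac{4904}{2025} = \frac{361231}{76950} \approx 4.6944$)
$\frac{b{\left(24,-86 \right)}}{j} = \frac{-20 + 2 \left(-86\right)}{\frac{361231}{76950}} = \left(-20 - 172\right) \frac{76950}{361231} = \left(-192\right) \frac{76950}{361231} = - \frac{14774400}{361231}$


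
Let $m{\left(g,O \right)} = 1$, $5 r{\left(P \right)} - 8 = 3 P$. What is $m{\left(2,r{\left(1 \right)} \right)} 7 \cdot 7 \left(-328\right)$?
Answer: $-16072$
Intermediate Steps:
$r{\left(P \right)} = \frac{8}{5} + \frac{3 P}{5}$
$m{\left(2,r{\left(1 \right)} \right)} 7 \cdot 7 \left(-328\right) = 1 \cdot 7 \cdot 7 \left(-328\right) = 7 \cdot 7 \left(-328\right) = 49 \left(-328\right) = -16072$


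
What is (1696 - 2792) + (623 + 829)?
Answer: 356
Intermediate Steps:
(1696 - 2792) + (623 + 829) = -1096 + 1452 = 356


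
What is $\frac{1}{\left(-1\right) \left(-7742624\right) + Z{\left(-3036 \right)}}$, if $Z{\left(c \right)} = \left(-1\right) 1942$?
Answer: $\frac{1}{7740682} \approx 1.2919 \cdot 10^{-7}$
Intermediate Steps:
$Z{\left(c \right)} = -1942$
$\frac{1}{\left(-1\right) \left(-7742624\right) + Z{\left(-3036 \right)}} = \frac{1}{\left(-1\right) \left(-7742624\right) - 1942} = \frac{1}{7742624 - 1942} = \frac{1}{7740682}$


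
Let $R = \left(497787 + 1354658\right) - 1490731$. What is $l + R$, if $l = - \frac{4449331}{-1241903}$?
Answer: $\frac{449218151073}{1241903} \approx 3.6172 \cdot 10^{5}$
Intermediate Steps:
$l = \frac{4449331}{1241903}$ ($l = \left(-4449331\right) \left(- \frac{1}{1241903}\right) = \frac{4449331}{1241903} \approx 3.5827$)
$R = 361714$ ($R = 1852445 - 1490731 = 361714$)
$l + R = \frac{4449331}{1241903} + 361714 = \frac{449218151073}{1241903}$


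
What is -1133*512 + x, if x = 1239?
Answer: -578857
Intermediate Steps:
-1133*512 + x = -1133*512 + 1239 = -580096 + 1239 = -578857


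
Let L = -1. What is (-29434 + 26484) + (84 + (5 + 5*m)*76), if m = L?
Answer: -2866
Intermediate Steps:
m = -1
(-29434 + 26484) + (84 + (5 + 5*m)*76) = (-29434 + 26484) + (84 + (5 + 5*(-1))*76) = -2950 + (84 + (5 - 5)*76) = -2950 + (84 + 0*76) = -2950 + (84 + 0) = -2950 + 84 = -2866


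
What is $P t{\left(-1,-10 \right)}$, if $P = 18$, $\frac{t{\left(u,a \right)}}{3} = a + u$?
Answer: $-594$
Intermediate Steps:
$t{\left(u,a \right)} = 3 a + 3 u$ ($t{\left(u,a \right)} = 3 \left(a + u\right) = 3 a + 3 u$)
$P t{\left(-1,-10 \right)} = 18 \left(3 \left(-10\right) + 3 \left(-1\right)\right) = 18 \left(-30 - 3\right) = 18 \left(-33\right) = -594$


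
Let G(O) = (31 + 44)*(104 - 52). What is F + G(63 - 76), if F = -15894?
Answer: -11994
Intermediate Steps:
G(O) = 3900 (G(O) = 75*52 = 3900)
F + G(63 - 76) = -15894 + 3900 = -11994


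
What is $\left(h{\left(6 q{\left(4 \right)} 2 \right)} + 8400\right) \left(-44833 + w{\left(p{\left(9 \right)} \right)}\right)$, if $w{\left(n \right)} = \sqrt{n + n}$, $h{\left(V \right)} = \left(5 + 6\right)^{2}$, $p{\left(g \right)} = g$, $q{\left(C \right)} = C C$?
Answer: $-382021993 + 25563 \sqrt{2} \approx -3.8199 \cdot 10^{8}$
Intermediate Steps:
$q{\left(C \right)} = C^{2}$
$h{\left(V \right)} = 121$ ($h{\left(V \right)} = 11^{2} = 121$)
$w{\left(n \right)} = \sqrt{2} \sqrt{n}$ ($w{\left(n \right)} = \sqrt{2 n} = \sqrt{2} \sqrt{n}$)
$\left(h{\left(6 q{\left(4 \right)} 2 \right)} + 8400\right) \left(-44833 + w{\left(p{\left(9 \right)} \right)}\right) = \left(121 + 8400\right) \left(-44833 + \sqrt{2} \sqrt{9}\right) = 8521 \left(-44833 + \sqrt{2} \cdot 3\right) = 8521 \left(-44833 + 3 \sqrt{2}\right) = -382021993 + 25563 \sqrt{2}$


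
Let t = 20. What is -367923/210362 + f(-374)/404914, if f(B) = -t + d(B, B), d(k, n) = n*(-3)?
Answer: -74372677349/42589259434 ≈ -1.7463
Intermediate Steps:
d(k, n) = -3*n
f(B) = -20 - 3*B (f(B) = -1*20 - 3*B = -20 - 3*B)
-367923/210362 + f(-374)/404914 = -367923/210362 + (-20 - 3*(-374))/404914 = -367923*1/210362 + (-20 + 1122)*(1/404914) = -367923/210362 + 1102*(1/404914) = -367923/210362 + 551/202457 = -74372677349/42589259434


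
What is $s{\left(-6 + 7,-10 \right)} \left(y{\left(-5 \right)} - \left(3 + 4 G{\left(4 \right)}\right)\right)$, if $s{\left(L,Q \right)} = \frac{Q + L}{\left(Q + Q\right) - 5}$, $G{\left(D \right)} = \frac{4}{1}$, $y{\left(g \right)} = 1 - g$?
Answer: $- \frac{117}{25} \approx -4.68$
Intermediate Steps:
$G{\left(D \right)} = 4$ ($G{\left(D \right)} = 4 \cdot 1 = 4$)
$s{\left(L,Q \right)} = \frac{L + Q}{-5 + 2 Q}$ ($s{\left(L,Q \right)} = \frac{L + Q}{2 Q - 5} = \frac{L + Q}{-5 + 2 Q}$)
$s{\left(-6 + 7,-10 \right)} \left(y{\left(-5 \right)} - \left(3 + 4 G{\left(4 \right)}\right)\right) = \frac{\left(-6 + 7\right) - 10}{-5 + 2 \left(-10\right)} \left(\left(1 - -5\right) - 19\right) = \frac{1 - 10}{-5 - 20} \left(\left(1 + 5\right) - 19\right) = \frac{1}{-25} \left(-9\right) \left(6 - 19\right) = \left(- \frac{1}{25}\right) \left(-9\right) \left(-13\right) = \frac{9}{25} \left(-13\right) = - \frac{117}{25}$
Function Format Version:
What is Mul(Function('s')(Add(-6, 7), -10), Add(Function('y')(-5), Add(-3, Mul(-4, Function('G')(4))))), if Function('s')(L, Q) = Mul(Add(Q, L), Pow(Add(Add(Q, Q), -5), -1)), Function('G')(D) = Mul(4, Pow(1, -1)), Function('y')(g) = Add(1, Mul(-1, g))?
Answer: Rational(-117, 25) ≈ -4.6800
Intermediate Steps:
Function('G')(D) = 4 (Function('G')(D) = Mul(4, 1) = 4)
Function('s')(L, Q) = Mul(Pow(Add(-5, Mul(2, Q)), -1), Add(L, Q)) (Function('s')(L, Q) = Mul(Add(L, Q), Pow(Add(Mul(2, Q), -5), -1)) = Mul(Add(L, Q), Pow(Add(-5, Mul(2, Q)), -1)) = Mul(Pow(Add(-5, Mul(2, Q)), -1), Add(L, Q)))
Mul(Function('s')(Add(-6, 7), -10), Add(Function('y')(-5), Add(-3, Mul(-4, Function('G')(4))))) = Mul(Mul(Pow(Add(-5, Mul(2, -10)), -1), Add(Add(-6, 7), -10)), Add(Add(1, Mul(-1, -5)), Add(-3, Mul(-4, 4)))) = Mul(Mul(Pow(Add(-5, -20), -1), Add(1, -10)), Add(Add(1, 5), Add(-3, -16))) = Mul(Mul(Pow(-25, -1), -9), Add(6, -19)) = Mul(Mul(Rational(-1, 25), -9), -13) = Mul(Rational(9, 25), -13) = Rational(-117, 25)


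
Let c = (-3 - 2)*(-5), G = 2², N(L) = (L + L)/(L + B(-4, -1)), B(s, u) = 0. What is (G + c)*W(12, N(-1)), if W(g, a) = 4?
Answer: 116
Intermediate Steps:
N(L) = 2 (N(L) = (L + L)/(L + 0) = (2*L)/L = 2)
G = 4
c = 25 (c = -5*(-5) = 25)
(G + c)*W(12, N(-1)) = (4 + 25)*4 = 29*4 = 116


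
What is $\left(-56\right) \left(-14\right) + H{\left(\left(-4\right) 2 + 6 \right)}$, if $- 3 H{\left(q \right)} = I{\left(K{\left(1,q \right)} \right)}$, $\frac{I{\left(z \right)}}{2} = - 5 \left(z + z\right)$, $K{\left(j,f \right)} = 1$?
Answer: $\frac{2372}{3} \approx 790.67$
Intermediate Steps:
$I{\left(z \right)} = - 20 z$ ($I{\left(z \right)} = 2 \left(- 5 \left(z + z\right)\right) = 2 \left(- 5 \cdot 2 z\right) = 2 \left(- 10 z\right) = - 20 z$)
$H{\left(q \right)} = \frac{20}{3}$ ($H{\left(q \right)} = - \frac{\left(-20\right) 1}{3} = \left(- \frac{1}{3}\right) \left(-20\right) = \frac{20}{3}$)
$\left(-56\right) \left(-14\right) + H{\left(\left(-4\right) 2 + 6 \right)} = \left(-56\right) \left(-14\right) + \frac{20}{3} = 784 + \frac{20}{3} = \frac{2372}{3}$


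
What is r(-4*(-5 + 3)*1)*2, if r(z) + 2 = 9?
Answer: 14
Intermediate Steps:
r(z) = 7 (r(z) = -2 + 9 = 7)
r(-4*(-5 + 3)*1)*2 = 7*2 = 14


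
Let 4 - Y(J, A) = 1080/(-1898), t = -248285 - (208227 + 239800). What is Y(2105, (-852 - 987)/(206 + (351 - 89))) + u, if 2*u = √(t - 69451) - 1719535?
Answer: -1631830043/1898 + I*√765763/2 ≈ -8.5976e+5 + 437.54*I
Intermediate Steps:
t = -696312 (t = -248285 - 1*448027 = -248285 - 448027 = -696312)
Y(J, A) = 4336/949 (Y(J, A) = 4 - 1080/(-1898) = 4 - 1080*(-1)/1898 = 4 - 1*(-540/949) = 4 + 540/949 = 4336/949)
u = -1719535/2 + I*√765763/2 (u = (√(-696312 - 69451) - 1719535)/2 = (√(-765763) - 1719535)/2 = (I*√765763 - 1719535)/2 = (-1719535 + I*√765763)/2 = -1719535/2 + I*√765763/2 ≈ -8.5977e+5 + 437.54*I)
Y(2105, (-852 - 987)/(206 + (351 - 89))) + u = 4336/949 + (-1719535/2 + I*√765763/2) = -1631830043/1898 + I*√765763/2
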